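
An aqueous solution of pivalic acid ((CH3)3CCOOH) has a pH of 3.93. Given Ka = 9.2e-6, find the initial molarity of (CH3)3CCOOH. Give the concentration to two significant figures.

C₀ = 1.6 × 10^-3 M

[H+] = 10^(-3.93) = 1.17 × 10^-4 M = x
Ka = x²/(C₀ − x) ⇒ C₀ = x + x²/Ka
C₀ = 1.17 × 10^-4 + (1.17 × 10^-4)²/(9.2 × 10^-6) = 1.60 × 10^-3 M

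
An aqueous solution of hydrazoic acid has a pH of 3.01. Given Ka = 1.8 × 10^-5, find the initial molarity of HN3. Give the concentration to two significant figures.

[H+] = 10^(-3.01) = 9.77 × 10^-4 M = x
Ka = x²/(C₀ − x) ⇒ C₀ = x + x²/Ka
C₀ = 9.77 × 10^-4 + (9.77 × 10^-4)²/(1.8 × 10^-5) = 5.40 × 10^-2 M

C₀ = 5.4 × 10^-2 M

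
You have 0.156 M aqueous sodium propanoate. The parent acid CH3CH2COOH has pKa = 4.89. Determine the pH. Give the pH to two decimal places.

CH3CH2COO- is the conjugate base of the weak acid CH3CH2COOH.
Ka = 10^(−4.89) = 1.29 × 10^-5
Kb = Kw/Ka = 1.0×10^-14 / 1.29 × 10^-5 = 7.75 × 10^-10
Let x = [OH-] at equilibrium. Kb = x²/(0.156 − x).
Assume x ≪ 0.156: x ≈ √(7.75 × 10^-10 × 0.156) = 1.10 × 10^-5 M
(x/C₀ = 0.007% < 5%, so the approximation holds.)
pOH = 4.96, so pH = 14.00 − pOH = 9.04

pH = 9.04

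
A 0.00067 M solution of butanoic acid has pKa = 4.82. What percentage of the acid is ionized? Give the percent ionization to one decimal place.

CH3(CH2)2COOH ⇌ CH3(CH2)2COO- + H+; let x = [H+] at equilibrium.
Ka = 10^(−4.82) = 1.51 × 10^-5
Solve x² + 1.51e-05x − 1.01e-08 = 0 → x = 9.33 × 10^-5 M
% ionization = x/C₀ × 100% = 9.33 × 10^-5/0.00067 × 100% = 13.9%

13.9%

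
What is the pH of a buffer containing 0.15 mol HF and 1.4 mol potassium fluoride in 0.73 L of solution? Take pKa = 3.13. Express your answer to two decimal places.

pH = pKa + log([A⁻]/[HA]) = 3.13 + log(1.4/0.15)
pH = 3.13 + (+0.970) = 4.10

pH = 4.10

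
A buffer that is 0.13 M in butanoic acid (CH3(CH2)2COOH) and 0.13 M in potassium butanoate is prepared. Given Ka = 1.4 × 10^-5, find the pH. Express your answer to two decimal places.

pH = 4.85

pKa = −log(1.4 × 10^-5) = 4.854
pH = pKa + log([A⁻]/[HA]) = 4.854 + log(0.13/0.13)
pH = 4.854 + (+0.000) = 4.85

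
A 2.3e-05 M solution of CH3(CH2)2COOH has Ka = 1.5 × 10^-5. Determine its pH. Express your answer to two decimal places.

pH = 4.90

CH3(CH2)2COOH ⇌ CH3(CH2)2COO- + H+
Ka = [H+]²/(2.3e-05 − [H+]) = 1.5 × 10^-5
The 5% rule fails; solving [H+]² + Ka·[H+] − Ka·C₀ = 0 exactly:
[H+] = [−1.5e-05 + √(1.5e-05² + 1.38e-09)]/2 = 1.25 × 10^-5 M
pH = −log(1.25 × 10^-5) = 4.90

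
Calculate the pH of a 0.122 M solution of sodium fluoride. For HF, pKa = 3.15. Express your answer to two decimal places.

pH = 8.12

F- is the conjugate base of the weak acid HF.
Ka = 10^(−3.15) = 7.08 × 10^-4
Kb = Kw/Ka = 1.0×10^-14 / 7.08 × 10^-4 = 1.41 × 10^-11
From the ICE table, Kb = [OH-]²/(0.122 − [OH-]) = 1.41 × 10^-11.
Neglecting [OH-] in the denominator: [OH-] = √(1.41 × 10^-11 × 0.122) = 1.31 × 10^-6 M
pOH = 5.88, so pH = 14.00 − pOH = 8.12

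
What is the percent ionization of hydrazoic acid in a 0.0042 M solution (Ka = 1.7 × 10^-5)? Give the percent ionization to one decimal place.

HN3 ⇌ N3- + H+; let x = [H+] at equilibrium.
Solve x² + 1.7e-05x − 7.14e-08 = 0 → x = 2.59 × 10^-4 M
% ionization = x/C₀ × 100% = 2.59 × 10^-4/0.0042 × 100% = 6.2%

6.2%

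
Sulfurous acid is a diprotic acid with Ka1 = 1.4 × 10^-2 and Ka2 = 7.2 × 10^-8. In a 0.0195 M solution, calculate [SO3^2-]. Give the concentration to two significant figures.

7.2 × 10^-8 M

First ionization gives [H+] ≈ [HSO3-] = 1.09 × 10^-2 M.
Second step: Ka2 = [H+][SO3^2-]/[HSO3-] ≈ [SO3^2-] (since [H+] ≈ [HSO3-]).
So [SO3^2-] ≈ Ka2.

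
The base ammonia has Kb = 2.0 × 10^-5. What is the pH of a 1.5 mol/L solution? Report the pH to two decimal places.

NH3 + H2O ⇌ NH4+ + OH-
From the ICE table, Kb = x²/(1.5 − x) = 2.0 × 10^-5.
Neglecting x in the denominator: x = √(2.0 × 10^-5 × 1.5) = 5.48 × 10^-3 M
pOH = 2.26, so pH = 14.00 − pOH = 11.74

pH = 11.74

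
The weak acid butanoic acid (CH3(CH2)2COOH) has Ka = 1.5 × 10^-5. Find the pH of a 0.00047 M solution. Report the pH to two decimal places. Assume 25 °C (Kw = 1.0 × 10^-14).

pH = 4.11

CH3(CH2)2COOH ⇌ CH3(CH2)2COO- + H+
From the ICE table, Ka = [H+]²/(0.00047 − [H+]) = 1.5 × 10^-5.
Here C₀/Ka ≈ 31.3, so the small-[H+] approximation fails. Use the quadratic:
[H+] = (−Ka + √(Ka² + 4·Ka·C₀))/2 = 7.68 × 10^-5 M
pH = −log[H+] = −log(7.68 × 10^-5) = 4.11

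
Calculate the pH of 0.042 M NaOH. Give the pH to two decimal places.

NaOH is a strong base; [OH-] = 0.042 M.
pOH = -log(0.042) = 1.38
pH = 14.00 - 1.38 = 12.62

pH = 12.62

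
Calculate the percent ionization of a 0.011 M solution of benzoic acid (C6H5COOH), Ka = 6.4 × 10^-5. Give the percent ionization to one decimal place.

7.3%

C6H5COOH ⇌ C6H5COO- + H+; let x = [H+] at equilibrium.
Ka = x²/(C₀ − x); solving the quadratic gives x = 8.08 × 10^-4 M.
% ionization = x/C₀ × 100% = 8.08 × 10^-4/0.011 × 100% = 7.3%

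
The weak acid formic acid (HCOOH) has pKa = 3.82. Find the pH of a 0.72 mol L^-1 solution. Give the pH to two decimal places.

HCOOH ⇌ HCOO- + H+
Ka = 10^(−3.82) = 1.51 × 10^-4
Ka = [H+]²/(0.72 − [H+]) = 1.51 × 10^-4
Assume [H+] ≪ 0.72: [H+] ≈ √(1.51 × 10^-4 × 0.72) = 1.04 × 10^-2 M
pH = −log[H+] = −log(1.04 × 10^-2) = 1.98

pH = 1.98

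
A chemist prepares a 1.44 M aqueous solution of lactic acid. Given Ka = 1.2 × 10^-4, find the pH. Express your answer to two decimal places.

CH3CH(OH)COOH ⇌ CH3CH(OH)COO- + H+
Let x = [H+] at equilibrium. Ka = x²/(1.44 − x).
Since Ka ≪ C₀, x ≈ √(Ka·C₀) = 1.31 × 10^-2 M.
pH = −log[H+] = −log(1.31 × 10^-2) = 1.88

pH = 1.88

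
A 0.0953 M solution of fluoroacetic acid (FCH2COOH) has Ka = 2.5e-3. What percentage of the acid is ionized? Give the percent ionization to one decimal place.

FCH2COOH ⇌ FCH2COO- + H+; let x = [H+] at equilibrium.
Solve x² + 0.0025x − 0.000238 = 0 → x = 1.42 × 10^-2 M
Fraction ionized = 1.42 × 10^-2 / 0.0953 = 0.1490 → 14.9%

14.9%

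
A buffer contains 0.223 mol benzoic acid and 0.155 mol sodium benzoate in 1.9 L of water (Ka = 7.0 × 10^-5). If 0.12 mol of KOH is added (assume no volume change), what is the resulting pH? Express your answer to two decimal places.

OH- converts C6H5COOH to C6H5COO-: C6H5COOH → 0.103 mol, C6H5COO- → 0.275 mol.
pKa = −log(7.0 × 10^-5) = 4.155
pH = pKa + log([A⁻]/[HA]) = 4.155 + log(0.275/0.103) = 4.155 +0.426

pH = 4.58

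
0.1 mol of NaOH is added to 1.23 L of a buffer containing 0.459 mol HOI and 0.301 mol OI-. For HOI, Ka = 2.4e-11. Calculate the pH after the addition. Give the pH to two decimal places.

OH- converts HOI to OI-: HOI → 0.359 mol, OI- → 0.401 mol.
pKa = −log(2.4 × 10^-11) = 10.620
pH = pKa + log(n_OI-/n_HOI) = 10.620 + log(0.401/0.359) = 10.620 + (+0.048)

pH = 10.67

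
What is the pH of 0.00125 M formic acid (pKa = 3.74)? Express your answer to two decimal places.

HCOOH ⇌ HCOO- + H+
Ka = 10^(−3.74) = 1.82 × 10^-4
Ka = x²/(0.00125 − x) = 1.82 × 10^-4
The 5% rule fails; solving x² + Ka·x − Ka·C₀ = 0 exactly:
x = (−Ka + √(Ka² + 4·Ka·C₀))/2 = 3.95 × 10^-4 M
pH = −log[H+] = −log(3.95 × 10^-4) = 3.40

pH = 3.40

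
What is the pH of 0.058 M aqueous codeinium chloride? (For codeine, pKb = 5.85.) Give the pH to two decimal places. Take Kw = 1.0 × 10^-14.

pH = 4.69

C18H22NO3+ is the conjugate acid of the weak base C18H21NO3.
Kb = 10^(−5.85) = 1.41 × 10^-6
Ka = Kw/Kb = 1.0×10^-14 / 1.41 × 10^-6 = 7.09 × 10^-9
Ka = [H+]²/(0.058 − [H+]) = 7.09 × 10^-9
Assume [H+] ≪ 0.058: [H+] ≈ √(7.09 × 10^-9 × 0.058) = 2.03 × 10^-5 M
([H+]/C₀ = 0.035% < 5%, so the approximation holds.)
pH = −log(2.03 × 10^-5) = 4.69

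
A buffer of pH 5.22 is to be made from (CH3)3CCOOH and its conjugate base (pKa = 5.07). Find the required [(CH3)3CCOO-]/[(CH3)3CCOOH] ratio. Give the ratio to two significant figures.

ratio = 1.4

pH = pKa + log(r) ⇒ log(r) = 5.22 − 5.07 = +0.15
r = [(CH3)3CCOO-]/[(CH3)3CCOOH] = 10^(+0.15) = 1.41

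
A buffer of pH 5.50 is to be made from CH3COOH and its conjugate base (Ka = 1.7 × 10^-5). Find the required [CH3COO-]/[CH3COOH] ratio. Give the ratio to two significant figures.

ratio = 5.4

pKa = -log(1.7 × 10^-5) = 4.770
pH = pKa + log(r) ⇒ log(r) = 5.50 − 4.770 = +0.730
r = [CH3COO-]/[CH3COOH] = 10^(+0.730) = 5.37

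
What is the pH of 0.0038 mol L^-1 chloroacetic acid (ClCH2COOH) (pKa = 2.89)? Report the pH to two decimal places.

ClCH2COOH ⇌ ClCH2COO- + H+
Ka = 10^(−2.89) = 1.29 × 10^-3
From the ICE table, Ka = x²/(0.0038 − x) = 1.29 × 10^-3.
x is not negligible relative to C₀; solve x² + 0.00129·x − 4.9e-06 = 0.
x = (−Ka + √(Ka² + 4·Ka·C₀))/2 = 1.66 × 10^-3 M
pH = −log(1.66 × 10^-3) = 2.78

pH = 2.78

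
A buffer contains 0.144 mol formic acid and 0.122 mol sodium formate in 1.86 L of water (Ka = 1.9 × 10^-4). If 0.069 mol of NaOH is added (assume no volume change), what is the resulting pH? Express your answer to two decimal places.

OH- converts HCOOH to HCOO-: HCOOH → 0.075 mol, HCOO- → 0.191 mol.
pKa = −log(1.9 × 10^-4) = 3.721
Henderson–Hasselbalch with mole ratio 0.191/0.075: pH = 3.721 + (+0.406)

pH = 4.13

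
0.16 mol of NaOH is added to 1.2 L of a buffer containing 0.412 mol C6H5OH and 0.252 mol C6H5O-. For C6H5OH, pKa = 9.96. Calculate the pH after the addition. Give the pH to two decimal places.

pH = 10.17

OH- converts C6H5OH to C6H5O-: C6H5OH → 0.252 mol, C6H5O- → 0.412 mol.
pH = pKa + log([A⁻]/[HA]) = 9.96 + log(0.412/0.252) = 9.96 +0.213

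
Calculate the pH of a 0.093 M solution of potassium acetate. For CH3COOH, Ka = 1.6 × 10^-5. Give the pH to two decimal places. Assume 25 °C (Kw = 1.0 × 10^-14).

CH3COO- is the conjugate base of the weak acid CH3COOH.
Kb = Kw/Ka = 1.0×10^-14 / 1.6 × 10^-5 = 6.25 × 10^-10
From the ICE table, Kb = x²/(0.093 − x) = 6.25 × 10^-10.
Neglecting x in the denominator: x = √(6.25 × 10^-10 × 0.093) = 7.62 × 10^-6 M
pOH = −log(7.62 × 10^-6) = 5.12; pH = 14.00 − 5.12 = 8.88

pH = 8.88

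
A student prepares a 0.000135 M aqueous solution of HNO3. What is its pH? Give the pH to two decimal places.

pH = 3.87

HNO3 is a strong acid and dissociates completely, so [H+] = 0.000135 M.
pH = -log(0.000135) = 3.87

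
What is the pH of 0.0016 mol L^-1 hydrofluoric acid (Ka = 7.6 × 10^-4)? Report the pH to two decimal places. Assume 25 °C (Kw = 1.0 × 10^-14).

pH = 3.10

HF ⇌ F- + H+
From the ICE table, Ka = x²/(0.0016 − x) = 7.6 × 10^-4.
Here C₀/Ka ≈ 2.11, so the small-x approximation fails. Use the quadratic:
x = [−0.00076 + √(0.00076² + 4.86e-06)]/2 = 7.86 × 10^-4 M
pH = −log[H+] = −log(7.86 × 10^-4) = 3.10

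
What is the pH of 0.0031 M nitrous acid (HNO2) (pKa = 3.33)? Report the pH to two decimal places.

pH = 3.00

HNO2 ⇌ NO2- + H+
Ka = 10^(−3.33) = 4.68 × 10^-4
Let x = [H+] at equilibrium. Ka = x²/(0.0031 − x).
x is not negligible relative to C₀; solve x² + 0.000468·x − 1.45e-06 = 0.
x = (−Ka + √(Ka² + 4·Ka·C₀))/2 = 9.93 × 10^-4 M
pH = −log(9.93 × 10^-4) = 3.00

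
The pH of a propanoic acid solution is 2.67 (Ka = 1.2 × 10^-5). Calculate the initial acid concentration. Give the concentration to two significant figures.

C₀ = 3.8 × 10^-1 M

[H+] = 10^(-2.67) = 2.14 × 10^-3 M = x
Ka = x²/(C₀ − x) ⇒ C₀ = x + x²/Ka
C₀ = 2.14 × 10^-3 + (2.14 × 10^-3)²/(1.2 × 10^-5) = 3.84 × 10^-1 M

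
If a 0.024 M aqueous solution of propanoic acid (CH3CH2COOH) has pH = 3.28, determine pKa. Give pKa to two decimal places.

[H+] = 10^(-3.28) = 5.25 × 10^-4 M
At equilibrium [HA] = 0.024 − 5.25 × 10^-4 = 2.35 × 10^-2 M
Ka = [H+][A-]/[HA] = (5.25 × 10^-4)² / 2.35 × 10^-2 = 1.17 × 10^-5
pKa = -log(1.17 × 10^-5) = 4.93

pKa = 4.93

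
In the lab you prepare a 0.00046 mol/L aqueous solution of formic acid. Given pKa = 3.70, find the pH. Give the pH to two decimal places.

HCOOH ⇌ HCOO- + H+
Ka = 10^(−3.70) = 2.00 × 10^-4
From the ICE table, Ka = [H+]²/(0.00046 − [H+]) = 2.00 × 10^-4.
Here C₀/Ka ≈ 2.3, so the small-[H+] approximation fails. Use the quadratic:
[H+] = (−Ka + √(Ka² + 4·Ka·C₀))/2 = 2.19 × 10^-4 M
pH = −log[H+] = −log(2.19 × 10^-4) = 3.66

pH = 3.66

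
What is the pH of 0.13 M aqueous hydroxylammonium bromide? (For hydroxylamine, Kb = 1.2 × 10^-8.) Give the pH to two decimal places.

NH3OH+ is the conjugate acid of the weak base NH2OH.
Ka = Kw/Kb = 1.0×10^-14 / 1.2 × 10^-8 = 8.33 × 10^-7
From the ICE table, Ka = [H+]²/(0.13 − [H+]) = 8.33 × 10^-7.
Neglecting [H+] in the denominator: [H+] = √(8.33 × 10^-7 × 0.13) = 3.29 × 10^-4 M
pH = −log(3.29 × 10^-4) = 3.48

pH = 3.48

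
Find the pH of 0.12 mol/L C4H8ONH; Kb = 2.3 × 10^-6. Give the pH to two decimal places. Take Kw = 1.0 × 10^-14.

pH = 10.72

C4H8ONH + H2O ⇌ C4H8ONH2+ + OH-
Kb = [OH-]²/(0.12 − [OH-]) = 2.3 × 10^-6
Neglecting [OH-] in the denominator: [OH-] = √(2.3 × 10^-6 × 0.12) = 5.25 × 10^-4 M
pOH = −log(5.25 × 10^-4) = 3.28; pH = 14.00 − 3.28 = 10.72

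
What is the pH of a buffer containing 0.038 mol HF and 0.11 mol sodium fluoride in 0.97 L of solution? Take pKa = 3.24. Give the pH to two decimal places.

Using pH = pKa + log([base]/[acid]) with [base]/[acid] = 0.11/0.038:
pH = 3.24 + (+0.462) = 3.70

pH = 3.70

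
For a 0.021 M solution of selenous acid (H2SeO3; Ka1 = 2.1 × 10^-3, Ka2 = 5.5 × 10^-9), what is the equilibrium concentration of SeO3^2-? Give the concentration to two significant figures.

First ionization gives [H+] ≈ [HSeO3-] = 5.67 × 10^-3 M.
Second step: Ka2 = [H+][SeO3^2-]/[HSeO3-] ≈ [SeO3^2-] (since [H+] ≈ [HSeO3-]).
So [SeO3^2-] ≈ Ka2.

5.5 × 10^-9 M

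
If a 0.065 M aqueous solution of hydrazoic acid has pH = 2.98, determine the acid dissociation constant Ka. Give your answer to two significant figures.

Ka = 1.7 × 10^-5

[H+] = 10^(-2.98) = 1.05 × 10^-3 M
At equilibrium [HA] = 0.065 − 1.05 × 10^-3 = 6.40 × 10^-2 M
Ka = [H+][A-]/[HA] = (1.05 × 10^-3)² / 6.40 × 10^-2 = 1.7 × 10^-5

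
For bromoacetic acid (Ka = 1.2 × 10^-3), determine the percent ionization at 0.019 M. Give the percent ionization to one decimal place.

BrCH2COOH ⇌ BrCH2COO- + H+; let x = [H+] at equilibrium.
Solve x² + 0.0012x − 2.28e-05 = 0 → x = 4.21 × 10^-3 M
% ionization = x/C₀ × 100% = 4.21 × 10^-3/0.019 × 100% = 22.2%

22.2%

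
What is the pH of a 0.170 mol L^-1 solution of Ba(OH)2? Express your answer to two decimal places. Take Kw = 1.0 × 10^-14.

pH = 13.53

Ba(OH)2 is a strong base (each formula unit releases 2 OH-); [OH-] = 0.34 M.
pOH = -log(0.34) = 0.47
pH = 14.00 - 0.47 = 13.53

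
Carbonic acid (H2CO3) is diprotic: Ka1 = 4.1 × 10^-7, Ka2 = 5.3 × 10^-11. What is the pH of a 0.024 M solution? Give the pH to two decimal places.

pH = 4.00

Since Ka1 ≫ Ka2, the first ionization dominates [H+].
Ka1 = x²/(0.024 − x) = 4.1 × 10^-7
x ≈ √(4.1 × 10^-7 × 0.024) = 9.92 × 10^-5 M
pH = −log(9.92 × 10^-5) = 4.00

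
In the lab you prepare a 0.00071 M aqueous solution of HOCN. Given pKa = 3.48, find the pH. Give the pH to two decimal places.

pH = 3.46

HOCN ⇌ OCN- + H+
Ka = 10^(−3.48) = 3.31 × 10^-4
Let x = [H+] at equilibrium. Ka = x²/(0.00071 − x).
Here C₀/Ka ≈ 2.15, so the small-x approximation fails. Use the quadratic:
x = (−Ka + √(Ka² + 4·Ka·C₀))/2 = 3.47 × 10^-4 M
pH = −log(3.47 × 10^-4) = 3.46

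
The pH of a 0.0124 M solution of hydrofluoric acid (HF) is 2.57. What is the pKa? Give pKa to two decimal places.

pKa = 3.13

[H+] = 10^(-2.57) = 2.69 × 10^-3 M
At equilibrium [HA] = 0.0124 − 2.69 × 10^-3 = 9.71 × 10^-3 M
Ka = [H+][A-]/[HA] = (2.69 × 10^-3)² / 9.71 × 10^-3 = 7.45 × 10^-4
pKa = -log(7.45 × 10^-4) = 3.13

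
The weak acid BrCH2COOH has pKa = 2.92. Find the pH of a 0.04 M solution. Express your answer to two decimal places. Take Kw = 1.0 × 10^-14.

BrCH2COOH ⇌ BrCH2COO- + H+
Ka = 10^(−2.92) = 1.20 × 10^-3
From the ICE table, Ka = [H+]²/(0.04 − [H+]) = 1.20 × 10^-3.
Here C₀/Ka ≈ 33.3, so the small-[H+] approximation fails. Use the quadratic:
[H+] = (−Ka + √(Ka² + 4·Ka·C₀))/2 = 6.35 × 10^-3 M
pH = −log(6.35 × 10^-3) = 2.20

pH = 2.20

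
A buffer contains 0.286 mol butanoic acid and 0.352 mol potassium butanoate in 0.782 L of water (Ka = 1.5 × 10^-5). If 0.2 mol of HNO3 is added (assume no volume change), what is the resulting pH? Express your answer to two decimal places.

pH = 4.32

Added H+ converts CH3(CH2)2COO- to CH3(CH2)2COOH: CH3(CH2)2COOH → 0.486 mol, CH3(CH2)2COO- → 0.152 mol.
pKa = −log(1.5 × 10^-5) = 4.824
Henderson–Hasselbalch with mole ratio 0.152/0.486: pH = 4.824 + (-0.505)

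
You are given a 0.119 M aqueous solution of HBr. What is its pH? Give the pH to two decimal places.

pH = 0.92

HBr is a strong acid and dissociates completely, so [H+] = 0.119 M.
pH = -log(0.119) = 0.92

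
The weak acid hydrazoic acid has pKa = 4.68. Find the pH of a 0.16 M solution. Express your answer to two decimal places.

pH = 2.74

HN3 ⇌ N3- + H+
Ka = 10^(−4.68) = 2.09 × 10^-5
Ka = x²/(0.16 − x) = 2.09 × 10^-5
Assume x ≪ 0.16: x ≈ √(2.09 × 10^-5 × 0.16) = 1.83 × 10^-3 M
(x/C₀ = 1.1% < 5%, so the approximation holds.)
pH = −log[H+] = −log(1.83 × 10^-3) = 2.74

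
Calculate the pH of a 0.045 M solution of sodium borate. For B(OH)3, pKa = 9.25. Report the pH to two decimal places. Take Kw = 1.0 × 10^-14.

pH = 10.95

B(OH)4- is the conjugate base of the weak acid B(OH)3.
Ka = 10^(−9.25) = 5.62 × 10^-10
Kb = Kw/Ka = 1.0×10^-14 / 5.62 × 10^-10 = 1.78 × 10^-5
From the ICE table, Kb = x²/(0.045 − x) = 1.78 × 10^-5.
Assume x ≪ 0.045: x ≈ √(1.78 × 10^-5 × 0.045) = 8.95 × 10^-4 M
pOH = −log(8.95 × 10^-4) = 3.05; pH = 14.00 − 3.05 = 10.95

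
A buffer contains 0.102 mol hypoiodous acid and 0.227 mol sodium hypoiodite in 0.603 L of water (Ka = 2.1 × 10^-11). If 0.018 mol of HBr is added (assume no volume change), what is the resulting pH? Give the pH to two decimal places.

Added H+ converts OI- to HOI: HOI → 0.12 mol, OI- → 0.209 mol.
pKa = −log(2.1 × 10^-11) = 10.678
pH = pKa + log(n_OI-/n_HOI) = 10.678 + log(0.209/0.12) = 10.678 + (+0.241)

pH = 10.92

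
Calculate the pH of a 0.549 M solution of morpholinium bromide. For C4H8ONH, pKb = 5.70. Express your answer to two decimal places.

pH = 4.28

C4H8ONH2+ is the conjugate acid of the weak base C4H8ONH.
Kb = 10^(−5.70) = 2.00 × 10^-6
Ka = Kw/Kb = 1.0×10^-14 / 2.00 × 10^-6 = 5.00 × 10^-9
From the ICE table, Ka = x²/(0.549 − x) = 5.00 × 10^-9.
Neglecting x in the denominator: x = √(5.00 × 10^-9 × 0.549) = 5.24 × 10^-5 M
(x/C₀ = 0.0095% < 5%, so the approximation holds.)
pH = −log(5.24 × 10^-5) = 4.28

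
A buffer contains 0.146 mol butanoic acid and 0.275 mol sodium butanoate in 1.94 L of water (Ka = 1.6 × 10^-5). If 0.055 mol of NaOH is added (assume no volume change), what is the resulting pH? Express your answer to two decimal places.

pH = 5.36

OH- converts CH3(CH2)2COOH to CH3(CH2)2COO-: CH3(CH2)2COOH → 0.091 mol, CH3(CH2)2COO- → 0.33 mol.
pKa = −log(1.6 × 10^-5) = 4.796
pH = pKa + log(n_CH3(CH2)2COO-/n_CH3(CH2)2COOH) = 4.796 + log(0.33/0.091) = 4.796 + (+0.559)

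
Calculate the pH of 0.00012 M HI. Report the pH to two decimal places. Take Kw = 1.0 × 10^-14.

pH = 3.92

HI is a strong acid and dissociates completely, so [H+] = 0.00012 M.
pH = -log(0.00012) = 3.92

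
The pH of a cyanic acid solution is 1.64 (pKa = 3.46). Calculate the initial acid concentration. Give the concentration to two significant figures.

[H+] = 10^(-1.64) = 2.29 × 10^-2 M = x
Ka = 10^(−3.46) = 3.47 × 10^-4
Ka = x²/(C₀ − x) ⇒ C₀ = x + x²/Ka
C₀ = 2.29 × 10^-2 + (2.29 × 10^-2)²/(3.47 × 10^-4) = 1.53 M

C₀ = 1.5 M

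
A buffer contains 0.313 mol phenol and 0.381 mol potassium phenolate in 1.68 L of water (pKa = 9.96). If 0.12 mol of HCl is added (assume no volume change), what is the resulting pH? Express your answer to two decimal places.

After neutralization: n(C6H5OH) = 0.433 mol, n(C6H5O-) = 0.261 mol.
pH = pKa + log([A⁻]/[HA]) = 9.96 + log(0.261/0.433) = 9.96 -0.220

pH = 9.74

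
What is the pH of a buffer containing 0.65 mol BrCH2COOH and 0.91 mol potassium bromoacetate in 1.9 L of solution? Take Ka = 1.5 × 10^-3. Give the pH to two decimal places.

pKa = −log(1.5 × 10^-3) = 2.824
pH = pKa + log([A⁻]/[HA]) = 2.824 + log(0.91/0.65)
pH = 2.824 + (+0.146) = 2.97

pH = 2.97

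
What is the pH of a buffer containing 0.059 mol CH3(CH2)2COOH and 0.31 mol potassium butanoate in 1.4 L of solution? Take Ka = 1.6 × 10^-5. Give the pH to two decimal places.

pKa = −log(1.6 × 10^-5) = 4.796
Using pH = pKa + log([base]/[acid]) with [base]/[acid] = 0.31/0.059:
pH = 4.796 + (+0.721) = 5.52

pH = 5.52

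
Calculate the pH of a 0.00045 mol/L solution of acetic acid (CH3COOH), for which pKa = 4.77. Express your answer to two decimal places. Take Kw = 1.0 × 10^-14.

pH = 4.10

CH3COOH ⇌ CH3COO- + H+
Ka = 10^(−4.77) = 1.70 × 10^-5
From the ICE table, Ka = x²/(0.00045 − x) = 1.70 × 10^-5.
Here C₀/Ka ≈ 26.5, so the small-x approximation fails. Use the quadratic:
x = (−Ka + √(Ka² + 4·Ka·C₀))/2 = 7.94 × 10^-5 M
pH = −log(7.94 × 10^-5) = 4.10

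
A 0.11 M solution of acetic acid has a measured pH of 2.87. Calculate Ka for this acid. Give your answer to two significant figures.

Ka = 1.7 × 10^-5

[H+] = 10^(-2.87) = 1.35 × 10^-3 M
At equilibrium [HA] = 0.11 − 1.35 × 10^-3 = 1.09 × 10^-1 M
Ka = [H+][A-]/[HA] = (1.35 × 10^-3)² / 1.09 × 10^-1 = 1.7 × 10^-5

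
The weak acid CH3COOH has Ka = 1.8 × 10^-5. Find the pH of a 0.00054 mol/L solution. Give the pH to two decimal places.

pH = 4.05

CH3COOH ⇌ CH3COO- + H+
From the ICE table, Ka = [H+]²/(0.00054 − [H+]) = 1.8 × 10^-5.
[H+] is not negligible relative to C₀; solve [H+]² + 1.8e-05·[H+] − 9.72e-09 = 0.
[H+] = [−1.8e-05 + √(1.8e-05² + 3.89e-08)]/2 = 9.00 × 10^-5 M
pH = −log(9.00 × 10^-5) = 4.05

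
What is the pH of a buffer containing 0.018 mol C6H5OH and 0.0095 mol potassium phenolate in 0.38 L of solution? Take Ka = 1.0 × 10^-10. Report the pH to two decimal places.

pKa = −log(1.0 × 10^-10) = 10.000
Henderson–Hasselbalch: pH = pKa + log([C6H5O-]/[C6H5OH]) = 10.000 + log(0.0095/0.018)
pH = 10.000 + (-0.278) = 9.72

pH = 9.72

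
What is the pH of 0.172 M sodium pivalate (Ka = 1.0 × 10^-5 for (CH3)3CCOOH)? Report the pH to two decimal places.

pH = 9.12

(CH3)3CCOO- is the conjugate base of the weak acid (CH3)3CCOOH.
Kb = Kw/Ka = 1.0×10^-14 / 1.0 × 10^-5 = 1.00 × 10^-9
From the ICE table, Kb = x²/(0.172 − x) = 1.00 × 10^-9.
Assume x ≪ 0.172: x ≈ √(1.00 × 10^-9 × 0.172) = 1.31 × 10^-5 M
Check: 0.0076% ionized — well under 5%, approximation valid.
pOH = −log(1.31 × 10^-5) = 4.88; pH = 14.00 − 4.88 = 9.12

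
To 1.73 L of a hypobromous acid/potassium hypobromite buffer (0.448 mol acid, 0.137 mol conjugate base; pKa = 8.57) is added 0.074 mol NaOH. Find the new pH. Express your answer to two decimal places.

OH- converts HOBr to OBr-: HOBr → 0.374 mol, OBr- → 0.211 mol.
pH = pKa + log(n_OBr-/n_HOBr) = 8.57 + log(0.211/0.374) = 8.57 + (-0.249)

pH = 8.32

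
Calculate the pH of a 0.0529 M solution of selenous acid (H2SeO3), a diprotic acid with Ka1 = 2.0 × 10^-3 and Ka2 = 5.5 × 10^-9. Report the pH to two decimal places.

pH = 2.03

Ka1 ≫ Ka2, so treat the first dissociation as the only significant source of H+.
Ka1 = x²/(0.0529 − x) = 2.0 × 10^-3
Solving the quadratic: x = (−Ka1 + √(Ka1² + 4·Ka1·C₀))/2 = 9.33 × 10^-3 M
pH = −log(9.33 × 10^-3) = 2.03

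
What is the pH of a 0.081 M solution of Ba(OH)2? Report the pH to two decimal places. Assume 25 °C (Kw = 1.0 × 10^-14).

pH = 13.21

Ba(OH)2 is a strong base (each formula unit releases 2 OH-); [OH-] = 0.162 M.
pOH = -log(0.162) = 0.79
pH = 14.00 - 0.79 = 13.21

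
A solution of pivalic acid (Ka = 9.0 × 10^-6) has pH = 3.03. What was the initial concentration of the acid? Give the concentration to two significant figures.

[H+] = 10^(-3.03) = 9.33 × 10^-4 M = x
Ka = x²/(C₀ − x) ⇒ C₀ = x + x²/Ka
C₀ = 9.33 × 10^-4 + (9.33 × 10^-4)²/(9.0 × 10^-6) = 9.77 × 10^-2 M

C₀ = 9.8 × 10^-2 M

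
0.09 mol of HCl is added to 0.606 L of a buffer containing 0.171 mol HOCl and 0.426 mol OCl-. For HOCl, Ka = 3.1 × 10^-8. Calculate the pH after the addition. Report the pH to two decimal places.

Added H+ converts OCl- to HOCl: HOCl → 0.261 mol, OCl- → 0.336 mol.
pKa = −log(3.1 × 10^-8) = 7.509
pH = pKa + log([A⁻]/[HA]) = 7.509 + log(0.336/0.261) = 7.509 +0.110

pH = 7.62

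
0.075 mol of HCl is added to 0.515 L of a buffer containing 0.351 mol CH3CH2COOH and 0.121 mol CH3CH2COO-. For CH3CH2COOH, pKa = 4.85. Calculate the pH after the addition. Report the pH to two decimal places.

pH = 3.88

After neutralization: n(CH3CH2COOH) = 0.426 mol, n(CH3CH2COO-) = 0.046 mol.
Henderson–Hasselbalch with mole ratio 0.046/0.426: pH = 4.85 + (-0.967)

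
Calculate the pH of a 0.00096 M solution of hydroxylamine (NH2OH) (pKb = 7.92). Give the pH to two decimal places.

pH = 8.53

NH2OH + H2O ⇌ NH3OH+ + OH-
Kb = 10^(−7.92) = 1.20 × 10^-8
From the ICE table, Kb = [OH-]²/(0.00096 − [OH-]) = 1.20 × 10^-8.
Assume [OH-] ≪ 0.00096: [OH-] ≈ √(1.20 × 10^-8 × 0.00096) = 3.39 × 10^-6 M
([OH-]/C₀ = 0.35% < 5%, so the approximation holds.)
pOH = 5.47, so pH = 14.00 − pOH = 8.53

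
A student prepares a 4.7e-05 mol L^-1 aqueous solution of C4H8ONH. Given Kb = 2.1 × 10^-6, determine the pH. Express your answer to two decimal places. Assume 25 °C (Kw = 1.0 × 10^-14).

C4H8ONH + H2O ⇌ C4H8ONH2+ + OH-
Kb = [OH-]²/(4.7e-05 − [OH-]) = 2.1 × 10^-6
Here C₀/Kb ≈ 22.4, so the small-[OH-] approximation fails. Use the quadratic:
[OH-] = [−2.1e-06 + √(2.1e-06² + 3.95e-10)]/2 = 8.94 × 10^-6 M
pOH = 5.05, so pH = 14.00 − pOH = 8.95

pH = 8.95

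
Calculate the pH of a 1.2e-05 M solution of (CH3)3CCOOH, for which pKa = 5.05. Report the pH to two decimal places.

pH = 5.17

(CH3)3CCOOH ⇌ (CH3)3CCOO- + H+
Ka = 10^(−5.05) = 8.91 × 10^-6
Ka = [H+]²/(1.2e-05 − [H+]) = 8.91 × 10^-6
The 5% rule fails; solving [H+]² + Ka·[H+] − Ka·C₀ = 0 exactly:
[H+] = (−Ka + √(Ka² + 4·Ka·C₀))/2 = 6.80 × 10^-6 M
pH = −log(6.80 × 10^-6) = 5.17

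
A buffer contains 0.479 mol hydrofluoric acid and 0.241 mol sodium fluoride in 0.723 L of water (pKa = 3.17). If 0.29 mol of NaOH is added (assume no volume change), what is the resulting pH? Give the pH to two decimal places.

After neutralization: n(HF) = 0.189 mol, n(F-) = 0.531 mol.
pH = pKa + log([A⁻]/[HA]) = 3.17 + log(0.531/0.189) = 3.17 +0.449

pH = 3.62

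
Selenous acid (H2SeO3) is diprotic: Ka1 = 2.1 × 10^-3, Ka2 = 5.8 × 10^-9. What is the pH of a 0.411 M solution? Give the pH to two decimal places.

Since Ka1 ≫ Ka2, the first ionization dominates [H+].
Ka1 = x²/(0.411 − x) = 2.1 × 10^-3
Solving the quadratic: x = (−Ka1 + √(Ka1² + 4·Ka1·C₀))/2 = 2.83 × 10^-2 M
pH = −log(2.83 × 10^-2) = 1.55

pH = 1.55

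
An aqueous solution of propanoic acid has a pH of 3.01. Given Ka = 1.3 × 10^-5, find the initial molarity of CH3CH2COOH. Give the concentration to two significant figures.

C₀ = 7.4 × 10^-2 M

[H+] = 10^(-3.01) = 9.77 × 10^-4 M = x
Ka = x²/(C₀ − x) ⇒ C₀ = x + x²/Ka
C₀ = 9.77 × 10^-4 + (9.77 × 10^-4)²/(1.3 × 10^-5) = 7.44 × 10^-2 M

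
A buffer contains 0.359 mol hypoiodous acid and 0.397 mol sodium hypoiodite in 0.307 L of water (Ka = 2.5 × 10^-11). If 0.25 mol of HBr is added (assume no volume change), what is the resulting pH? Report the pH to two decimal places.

pH = 9.98

Added H+ converts OI- to HOI: HOI → 0.609 mol, OI- → 0.147 mol.
pKa = −log(2.5 × 10^-11) = 10.602
pH = pKa + log(n_OI-/n_HOI) = 10.602 + log(0.147/0.609) = 10.602 + (-0.617)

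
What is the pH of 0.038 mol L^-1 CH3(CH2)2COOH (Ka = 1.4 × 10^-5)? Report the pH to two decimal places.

CH3(CH2)2COOH ⇌ CH3(CH2)2COO- + H+
Ka = [H+]²/(0.038 − [H+]) = 1.4 × 10^-5
Neglecting [H+] in the denominator: [H+] = √(1.4 × 10^-5 × 0.038) = 7.29 × 10^-4 M
([H+]/C₀ = 1.9% < 5%, so the approximation holds.)
pH = −log[H+] = −log(7.29 × 10^-4) = 3.14

pH = 3.14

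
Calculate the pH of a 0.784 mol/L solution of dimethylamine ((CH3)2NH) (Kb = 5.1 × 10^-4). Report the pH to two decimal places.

(CH3)2NH + H2O ⇌ (CH3)2NH2+ + OH-
Let x = [OH-] at equilibrium. Kb = x²/(0.784 − x).
Neglecting x in the denominator: x = √(5.1 × 10^-4 × 0.784) = 2.00 × 10^-2 M
(x/C₀ = 2.6% < 5%, so the approximation holds.)
pOH = −log(2.00 × 10^-2) = 1.70; pH = 14.00 − 1.70 = 12.30

pH = 12.30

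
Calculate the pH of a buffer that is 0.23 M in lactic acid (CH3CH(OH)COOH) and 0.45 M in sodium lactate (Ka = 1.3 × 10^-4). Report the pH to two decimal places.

pKa = −log(1.3 × 10^-4) = 3.886
Using pH = pKa + log([base]/[acid]) with [base]/[acid] = 0.45/0.23:
pH = 3.886 + (+0.291) = 4.18

pH = 4.18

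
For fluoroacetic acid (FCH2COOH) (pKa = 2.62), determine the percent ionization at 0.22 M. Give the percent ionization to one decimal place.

9.9%

FCH2COOH ⇌ FCH2COO- + H+; let x = [H+] at equilibrium.
Ka = 10^(−2.62) = 2.40 × 10^-3
Ka = x²/(C₀ − x); solving the quadratic gives x = 2.18 × 10^-2 M.
Fraction ionized = 2.18 × 10^-2 / 0.22 = 0.0991 → 9.9%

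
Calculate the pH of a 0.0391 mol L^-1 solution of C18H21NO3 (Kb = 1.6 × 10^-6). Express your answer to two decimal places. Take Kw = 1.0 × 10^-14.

C18H21NO3 + H2O ⇌ C18H22NO3+ + OH-
From the ICE table, Kb = [OH-]²/(0.0391 − [OH-]) = 1.6 × 10^-6.
Since Kb ≪ C₀, [OH-] ≈ √(Kb·C₀) = 2.50 × 10^-4 M.
pOH = −log(2.50 × 10^-4) = 3.60; pH = 14.00 − 3.60 = 10.40

pH = 10.40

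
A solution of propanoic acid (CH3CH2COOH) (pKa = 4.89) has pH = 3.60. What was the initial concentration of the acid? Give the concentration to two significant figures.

C₀ = 5.1 × 10^-3 M

[H+] = 10^(-3.60) = 2.51 × 10^-4 M = x
Ka = 10^(−4.89) = 1.29 × 10^-5
Ka = x²/(C₀ − x) ⇒ C₀ = x + x²/Ka
C₀ = 2.51 × 10^-4 + (2.51 × 10^-4)²/(1.29 × 10^-5) = 5.13 × 10^-3 M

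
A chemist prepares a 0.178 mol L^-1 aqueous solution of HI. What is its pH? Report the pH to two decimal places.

HI is a strong acid and dissociates completely, so [H+] = 0.178 M.
pH = -log(0.178) = 0.75

pH = 0.75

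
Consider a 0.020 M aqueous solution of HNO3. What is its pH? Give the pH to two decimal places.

pH = 1.70

HNO3 is a strong acid and dissociates completely, so [H+] = 0.020 M.
pH = -log(0.02) = 1.70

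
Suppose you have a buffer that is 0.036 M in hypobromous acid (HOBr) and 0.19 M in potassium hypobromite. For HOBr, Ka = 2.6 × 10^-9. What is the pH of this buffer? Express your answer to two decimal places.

pKa = −log(2.6 × 10^-9) = 8.585
pH = pKa + log([A⁻]/[HA]) = 8.585 + log(0.19/0.036)
pH = 8.585 + (+0.722) = 9.31

pH = 9.31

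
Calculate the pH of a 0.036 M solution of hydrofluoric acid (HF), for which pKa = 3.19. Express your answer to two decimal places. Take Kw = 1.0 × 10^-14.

HF ⇌ F- + H+
Ka = 10^(−3.19) = 6.46 × 10^-4
From the ICE table, Ka = [H+]²/(0.036 − [H+]) = 6.46 × 10^-4.
Here C₀/Ka ≈ 55.7, so the small-[H+] approximation fails. Use the quadratic:
[H+] = (−Ka + √(Ka² + 4·Ka·C₀))/2 = 4.51 × 10^-3 M
pH = −log[H+] = −log(4.51 × 10^-3) = 2.35

pH = 2.35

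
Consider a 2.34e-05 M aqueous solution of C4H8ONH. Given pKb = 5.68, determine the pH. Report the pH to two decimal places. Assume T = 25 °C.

pH = 8.78

C4H8ONH + H2O ⇌ C4H8ONH2+ + OH-
Kb = 10^(−5.68) = 2.09 × 10^-6
From the ICE table, Kb = [OH-]²/(2.34e-05 − [OH-]) = 2.09 × 10^-6.
The 5% rule fails; solving [OH-]² + Kb·[OH-] − Kb·C₀ = 0 exactly:
[OH-] = [−2.09e-06 + √(2.09e-06² + 1.96e-10)]/2 = 6.03 × 10^-6 M
pOH = 5.22, so pH = 14.00 − pOH = 8.78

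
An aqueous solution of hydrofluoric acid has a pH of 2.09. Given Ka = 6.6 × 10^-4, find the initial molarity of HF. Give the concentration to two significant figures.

[H+] = 10^(-2.09) = 8.13 × 10^-3 M = x
Ka = x²/(C₀ − x) ⇒ C₀ = x + x²/Ka
C₀ = 8.13 × 10^-3 + (8.13 × 10^-3)²/(6.6 × 10^-4) = 1.08 × 10^-1 M

C₀ = 1.1 × 10^-1 M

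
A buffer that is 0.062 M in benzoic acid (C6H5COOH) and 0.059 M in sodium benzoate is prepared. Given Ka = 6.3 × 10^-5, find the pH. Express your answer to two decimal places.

pKa = −log(6.3 × 10^-5) = 4.201
Henderson–Hasselbalch: pH = pKa + log([C6H5COO-]/[C6H5COOH]) = 4.201 + log(0.059/0.062)
pH = 4.201 + (-0.022) = 4.18

pH = 4.18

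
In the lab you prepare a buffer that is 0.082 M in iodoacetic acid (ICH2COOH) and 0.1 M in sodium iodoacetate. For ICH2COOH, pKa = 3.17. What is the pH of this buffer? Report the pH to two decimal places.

Using pH = pKa + log([base]/[acid]) with [base]/[acid] = 0.1/0.082:
pH = 3.17 + (+0.086) = 3.26

pH = 3.26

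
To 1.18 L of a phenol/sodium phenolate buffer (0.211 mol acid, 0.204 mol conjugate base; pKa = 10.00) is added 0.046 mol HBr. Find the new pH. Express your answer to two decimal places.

pH = 9.79

After neutralization: n(C6H5OH) = 0.257 mol, n(C6H5O-) = 0.158 mol.
Henderson–Hasselbalch with mole ratio 0.158/0.257: pH = 10.00 + (-0.211)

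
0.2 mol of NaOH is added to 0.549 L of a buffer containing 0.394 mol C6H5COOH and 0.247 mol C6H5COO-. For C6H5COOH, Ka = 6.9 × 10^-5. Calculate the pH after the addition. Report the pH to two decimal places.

OH- converts C6H5COOH to C6H5COO-: C6H5COOH → 0.194 mol, C6H5COO- → 0.447 mol.
pKa = −log(6.9 × 10^-5) = 4.161
pH = pKa + log([A⁻]/[HA]) = 4.161 + log(0.447/0.194) = 4.161 +0.363

pH = 4.52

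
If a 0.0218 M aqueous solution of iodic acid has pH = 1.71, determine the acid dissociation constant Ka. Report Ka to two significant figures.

[H+] = 10^(-1.71) = 1.95 × 10^-2 M
At equilibrium [HA] = 0.0218 − 1.95 × 10^-2 = 2.30 × 10^-3 M
Ka = [H+][A-]/[HA] = (1.95 × 10^-2)² / 2.30 × 10^-3 = 1.7 × 10^-1

Ka = 1.7 × 10^-1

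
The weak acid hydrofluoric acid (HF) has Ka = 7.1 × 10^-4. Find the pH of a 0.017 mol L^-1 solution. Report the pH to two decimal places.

HF ⇌ F- + H+
From the ICE table, Ka = [H+]²/(0.017 − [H+]) = 7.1 × 10^-4.
Here C₀/Ka ≈ 23.9, so the small-[H+] approximation fails. Use the quadratic:
[H+] = (−Ka + √(Ka² + 4·Ka·C₀))/2 = 3.14 × 10^-3 M
pH = −log[H+] = −log(3.14 × 10^-3) = 2.50

pH = 2.50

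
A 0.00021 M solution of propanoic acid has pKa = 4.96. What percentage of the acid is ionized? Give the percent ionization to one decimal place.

20.4%

CH3CH2COOH ⇌ CH3CH2COO- + H+; let x = [H+] at equilibrium.
Ka = 10^(−4.96) = 1.10 × 10^-5
Solve x² + 1.1e-05x − 2.31e-09 = 0 → x = 4.29 × 10^-5 M
% ionization = x/C₀ × 100% = 4.29 × 10^-5/0.00021 × 100% = 20.4%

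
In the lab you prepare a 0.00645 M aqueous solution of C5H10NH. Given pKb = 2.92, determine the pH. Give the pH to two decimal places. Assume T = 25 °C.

C5H10NH + H2O ⇌ C5H10NH2+ + OH-
Kb = 10^(−2.92) = 1.20 × 10^-3
Kb = [OH-]²/(0.00645 − [OH-]) = 1.20 × 10^-3
The 5% rule fails; solving [OH-]² + Kb·[OH-] − Kb·C₀ = 0 exactly:
[OH-] = (−Kb + √(Kb² + 4·Kb·C₀))/2 = 2.25 × 10^-3 M
pOH = −log(2.25 × 10^-3) = 2.65; pH = 14.00 − 2.65 = 11.35

pH = 11.35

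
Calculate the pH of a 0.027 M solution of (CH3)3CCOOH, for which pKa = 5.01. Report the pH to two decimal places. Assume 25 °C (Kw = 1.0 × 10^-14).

(CH3)3CCOOH ⇌ (CH3)3CCOO- + H+
Ka = 10^(−5.01) = 9.77 × 10^-6
Ka = [H+]²/(0.027 − [H+]) = 9.77 × 10^-6
Neglecting [H+] in the denominator: [H+] = √(9.77 × 10^-6 × 0.027) = 5.14 × 10^-4 M
pH = −log[H+] = −log(5.14 × 10^-4) = 3.29

pH = 3.29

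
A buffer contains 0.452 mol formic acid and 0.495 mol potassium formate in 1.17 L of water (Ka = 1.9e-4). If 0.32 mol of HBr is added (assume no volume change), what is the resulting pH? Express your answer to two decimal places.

Added H+ converts HCOO- to HCOOH: HCOOH → 0.772 mol, HCOO- → 0.175 mol.
pKa = −log(1.9 × 10^-4) = 3.721
pH = pKa + log(n_HCOO-/n_HCOOH) = 3.721 + log(0.175/0.772) = 3.721 + (-0.645)

pH = 3.08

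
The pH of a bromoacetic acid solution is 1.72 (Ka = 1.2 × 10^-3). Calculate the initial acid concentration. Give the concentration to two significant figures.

[H+] = 10^(-1.72) = 1.91 × 10^-2 M = x
Ka = x²/(C₀ − x) ⇒ C₀ = x + x²/Ka
C₀ = 1.91 × 10^-2 + (1.91 × 10^-2)²/(1.2 × 10^-3) = 3.23 × 10^-1 M

C₀ = 3.2 × 10^-1 M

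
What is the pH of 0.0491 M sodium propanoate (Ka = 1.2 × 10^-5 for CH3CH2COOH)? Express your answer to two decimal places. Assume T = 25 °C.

CH3CH2COO- is the conjugate base of the weak acid CH3CH2COOH.
Kb = Kw/Ka = 1.0×10^-14 / 1.2 × 10^-5 = 8.33 × 10^-10
Kb = [OH-]²/(0.0491 − [OH-]) = 8.33 × 10^-10
Since Kb ≪ C₀, [OH-] ≈ √(Kb·C₀) = 6.40 × 10^-6 M.
pOH = −log(6.40 × 10^-6) = 5.19; pH = 14.00 − 5.19 = 8.81

pH = 8.81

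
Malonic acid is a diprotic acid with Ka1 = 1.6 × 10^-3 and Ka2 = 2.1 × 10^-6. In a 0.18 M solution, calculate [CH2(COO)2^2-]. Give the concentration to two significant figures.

2.1 × 10^-6 M

First ionization gives [H+] ≈ [CH2(COOH)COO-] = 1.62 × 10^-2 M.
Second step: Ka2 = [H+][CH2(COO)2^2-]/[CH2(COOH)COO-] ≈ [CH2(COO)2^2-] (since [H+] ≈ [CH2(COOH)COO-]).
So [CH2(COO)2^2-] ≈ Ka2.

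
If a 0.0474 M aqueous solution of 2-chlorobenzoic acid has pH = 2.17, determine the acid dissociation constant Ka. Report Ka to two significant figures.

Ka = 1.1 × 10^-3

[H+] = 10^(-2.17) = 6.76 × 10^-3 M
At equilibrium [HA] = 0.0474 − 6.76 × 10^-3 = 4.06 × 10^-2 M
Ka = [H+][A-]/[HA] = (6.76 × 10^-3)² / 4.06 × 10^-2 = 1.1 × 10^-3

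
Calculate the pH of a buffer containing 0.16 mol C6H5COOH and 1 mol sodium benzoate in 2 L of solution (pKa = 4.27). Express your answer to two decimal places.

Using pH = pKa + log([base]/[acid]) with [base]/[acid] = 1/0.16:
pH = 4.27 + (+0.796) = 5.07

pH = 5.07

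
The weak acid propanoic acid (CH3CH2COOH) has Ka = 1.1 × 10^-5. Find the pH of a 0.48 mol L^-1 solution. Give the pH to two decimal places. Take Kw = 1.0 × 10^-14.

CH3CH2COOH ⇌ CH3CH2COO- + H+
From the ICE table, Ka = [H+]²/(0.48 − [H+]) = 1.1 × 10^-5.
Since Ka ≪ C₀, [H+] ≈ √(Ka·C₀) = 2.30 × 10^-3 M.
pH = −log(2.30 × 10^-3) = 2.64

pH = 2.64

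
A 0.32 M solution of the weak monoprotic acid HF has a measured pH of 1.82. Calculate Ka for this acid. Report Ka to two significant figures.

Ka = 7.5 × 10^-4

[H+] = 10^(-1.82) = 1.51 × 10^-2 M
At equilibrium [HA] = 0.32 − 1.51 × 10^-2 = 3.05 × 10^-1 M
Ka = [H+][A-]/[HA] = (1.51 × 10^-2)² / 3.05 × 10^-1 = 7.5 × 10^-4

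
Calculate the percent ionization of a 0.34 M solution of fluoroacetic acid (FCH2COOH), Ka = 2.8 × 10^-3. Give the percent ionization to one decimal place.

8.7%

FCH2COOH ⇌ FCH2COO- + H+; let x = [H+] at equilibrium.
Ka = x²/(C₀ − x); solving the quadratic gives x = 2.95 × 10^-2 M.
Fraction ionized = 2.95 × 10^-2 / 0.34 = 0.0868 → 8.7%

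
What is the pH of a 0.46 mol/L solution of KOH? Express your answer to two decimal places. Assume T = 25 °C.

KOH is a strong base; [OH-] = 0.46 M.
pOH = -log(0.46) = 0.34
pH = 14.00 - 0.34 = 13.66

pH = 13.66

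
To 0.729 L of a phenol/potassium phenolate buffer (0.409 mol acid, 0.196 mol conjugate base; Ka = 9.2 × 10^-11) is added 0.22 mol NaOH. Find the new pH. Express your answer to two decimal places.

pH = 10.38

OH- converts C6H5OH to C6H5O-: C6H5OH → 0.189 mol, C6H5O- → 0.416 mol.
pKa = −log(9.2 × 10^-11) = 10.036
pH = pKa + log(n_C6H5O-/n_C6H5OH) = 10.036 + log(0.416/0.189) = 10.036 + (+0.343)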